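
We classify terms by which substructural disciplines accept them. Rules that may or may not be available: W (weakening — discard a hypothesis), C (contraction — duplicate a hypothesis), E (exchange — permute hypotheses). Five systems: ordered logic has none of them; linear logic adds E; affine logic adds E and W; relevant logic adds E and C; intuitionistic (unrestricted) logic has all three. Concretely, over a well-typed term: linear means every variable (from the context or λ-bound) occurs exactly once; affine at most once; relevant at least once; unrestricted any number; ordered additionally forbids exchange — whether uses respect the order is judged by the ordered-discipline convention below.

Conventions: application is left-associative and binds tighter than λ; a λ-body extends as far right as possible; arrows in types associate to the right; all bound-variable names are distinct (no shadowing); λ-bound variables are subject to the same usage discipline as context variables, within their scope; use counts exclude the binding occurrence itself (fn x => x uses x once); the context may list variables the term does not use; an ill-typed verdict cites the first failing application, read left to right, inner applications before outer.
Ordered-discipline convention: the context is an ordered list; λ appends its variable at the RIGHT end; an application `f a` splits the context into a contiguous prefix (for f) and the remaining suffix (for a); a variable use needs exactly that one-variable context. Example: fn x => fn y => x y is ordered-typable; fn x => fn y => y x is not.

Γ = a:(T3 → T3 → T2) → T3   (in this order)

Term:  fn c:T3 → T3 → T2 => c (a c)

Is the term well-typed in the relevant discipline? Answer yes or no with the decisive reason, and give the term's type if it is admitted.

yes — a, c: all used, weakening unneeded; term : (T3 → T3 → T2) → T3 → T2
usage: a=1; c [bound]=2
uses in reading order: c, a, c
typing: ✓ — (T3 → T3 → T2) → T3 → T2
across the five disciplines: ordered ✗; linear ✗; affine ✗; relevant ✓; unrestricted ✓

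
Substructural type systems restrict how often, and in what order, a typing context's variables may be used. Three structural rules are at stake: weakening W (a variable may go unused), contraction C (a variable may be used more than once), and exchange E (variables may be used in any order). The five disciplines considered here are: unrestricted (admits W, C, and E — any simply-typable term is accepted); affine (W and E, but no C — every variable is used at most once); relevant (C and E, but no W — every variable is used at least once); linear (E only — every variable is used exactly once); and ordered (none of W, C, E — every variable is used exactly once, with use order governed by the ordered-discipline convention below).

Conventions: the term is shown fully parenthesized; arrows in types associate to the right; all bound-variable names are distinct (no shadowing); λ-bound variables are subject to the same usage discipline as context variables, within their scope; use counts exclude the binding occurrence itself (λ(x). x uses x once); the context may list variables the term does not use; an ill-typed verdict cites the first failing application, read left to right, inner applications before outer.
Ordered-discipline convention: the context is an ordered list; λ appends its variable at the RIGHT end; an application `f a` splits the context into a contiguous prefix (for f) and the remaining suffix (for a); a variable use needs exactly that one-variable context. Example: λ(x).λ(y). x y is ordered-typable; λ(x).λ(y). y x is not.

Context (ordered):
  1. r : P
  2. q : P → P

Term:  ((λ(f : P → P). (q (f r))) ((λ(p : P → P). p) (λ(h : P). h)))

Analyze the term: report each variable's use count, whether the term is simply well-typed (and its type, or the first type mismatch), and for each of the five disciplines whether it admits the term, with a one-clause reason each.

use counts: r: 1; q: 1; f [bound]: 1; p [bound]: 1; h [bound]: 1
uses in reading order: q, f, r, p, h
typing: ✓ — P
ordered: ✗ — no ordered split (uses run q, f, r, p, h)
linear: ✓ — exactly-once usage across r, q, f, p, h
affine: ✓ — r, q, f, p, h: no repeats, contraction unneeded
relevant: ✓ — every one of r, q, f, p, h appears
unrestricted: ✓ — typability at P is all that's needed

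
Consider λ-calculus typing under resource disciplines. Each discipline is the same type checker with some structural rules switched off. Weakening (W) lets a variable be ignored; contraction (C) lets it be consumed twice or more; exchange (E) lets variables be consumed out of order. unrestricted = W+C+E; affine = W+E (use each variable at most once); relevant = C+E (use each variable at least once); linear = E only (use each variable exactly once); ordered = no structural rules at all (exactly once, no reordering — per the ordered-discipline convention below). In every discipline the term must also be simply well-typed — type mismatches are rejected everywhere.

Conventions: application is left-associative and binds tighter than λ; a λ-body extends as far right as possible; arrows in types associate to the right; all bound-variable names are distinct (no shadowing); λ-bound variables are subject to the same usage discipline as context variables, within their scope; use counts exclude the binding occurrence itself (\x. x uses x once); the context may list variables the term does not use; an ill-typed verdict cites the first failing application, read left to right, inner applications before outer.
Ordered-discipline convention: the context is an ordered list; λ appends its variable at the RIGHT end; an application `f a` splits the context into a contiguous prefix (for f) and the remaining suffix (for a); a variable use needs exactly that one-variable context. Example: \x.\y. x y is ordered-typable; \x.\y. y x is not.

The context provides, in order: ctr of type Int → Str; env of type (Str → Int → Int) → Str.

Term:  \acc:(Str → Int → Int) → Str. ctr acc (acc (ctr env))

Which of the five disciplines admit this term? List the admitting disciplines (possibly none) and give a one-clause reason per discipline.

admitted by: none
usage: ctr ×2; env ×1; acc (bound) ×2
order of uses: ctr, acc, acc, ctr, env
typing: ill-typed: an application expects Int but receives (Str → Int → Int) → Str
ordered: ✗, not simply typable
linear: ✗, fails simple typing
affine: ✗, a type mismatch blocks all five
relevant: ✗, the type mismatch rejects it
unrestricted: ✗, not simply typable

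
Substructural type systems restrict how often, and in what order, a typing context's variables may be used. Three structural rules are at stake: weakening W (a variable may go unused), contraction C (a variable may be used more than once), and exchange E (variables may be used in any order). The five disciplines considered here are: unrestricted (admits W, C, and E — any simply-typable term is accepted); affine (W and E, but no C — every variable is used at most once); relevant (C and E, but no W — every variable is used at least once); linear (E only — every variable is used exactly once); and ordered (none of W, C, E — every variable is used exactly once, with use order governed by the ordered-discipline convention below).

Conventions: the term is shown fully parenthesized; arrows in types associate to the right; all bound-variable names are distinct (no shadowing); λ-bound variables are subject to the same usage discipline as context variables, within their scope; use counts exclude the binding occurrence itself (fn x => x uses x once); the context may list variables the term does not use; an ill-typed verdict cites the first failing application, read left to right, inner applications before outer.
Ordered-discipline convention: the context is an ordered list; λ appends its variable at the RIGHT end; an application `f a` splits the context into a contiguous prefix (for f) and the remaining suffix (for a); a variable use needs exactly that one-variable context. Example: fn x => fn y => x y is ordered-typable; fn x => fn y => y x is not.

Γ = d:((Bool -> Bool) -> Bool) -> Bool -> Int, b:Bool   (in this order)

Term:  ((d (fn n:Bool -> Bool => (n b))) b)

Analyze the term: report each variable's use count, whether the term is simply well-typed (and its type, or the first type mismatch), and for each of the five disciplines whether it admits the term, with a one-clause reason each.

use counts: d: 1, b: 2, n (λ-bound): 1
use order (left to right): d, n, b, b
typing: ✓ — Int
ordered: ✗, repeated use of b ×2
linear: ✗, repeated use of b ×2
affine: ✗, repeated use of b ×2
relevant: ✓, every one of d, b, n appears
unrestricted: ✓, type-checks (Int) and nothing is barred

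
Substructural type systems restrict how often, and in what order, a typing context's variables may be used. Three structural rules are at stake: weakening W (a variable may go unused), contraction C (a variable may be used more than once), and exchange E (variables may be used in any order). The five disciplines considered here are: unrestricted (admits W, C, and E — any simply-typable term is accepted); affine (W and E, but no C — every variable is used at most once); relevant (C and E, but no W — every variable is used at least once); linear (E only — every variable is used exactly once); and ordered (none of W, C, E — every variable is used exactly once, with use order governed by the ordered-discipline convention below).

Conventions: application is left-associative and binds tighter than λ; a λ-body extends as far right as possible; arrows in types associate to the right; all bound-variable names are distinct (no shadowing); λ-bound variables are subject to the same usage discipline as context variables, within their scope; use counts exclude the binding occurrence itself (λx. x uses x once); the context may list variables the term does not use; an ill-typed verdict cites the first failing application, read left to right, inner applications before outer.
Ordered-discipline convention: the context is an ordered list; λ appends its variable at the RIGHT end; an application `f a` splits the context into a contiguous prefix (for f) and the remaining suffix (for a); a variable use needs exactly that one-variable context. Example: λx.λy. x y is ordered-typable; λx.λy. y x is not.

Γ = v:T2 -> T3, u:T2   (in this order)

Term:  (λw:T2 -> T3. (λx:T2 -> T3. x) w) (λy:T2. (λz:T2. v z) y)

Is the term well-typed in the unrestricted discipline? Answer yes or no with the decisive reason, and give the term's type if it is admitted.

yes — simply typable at T2 -> T3; W, C, E all held; term : T2 -> T3
variable uses: v: 1, u: 0, w (bound): 1, x (bound): 1, y (bound): 1, z (bound): 1
order of uses: x, w, v, z, y
typing: well-typed — term : T2 -> T3
summary: ordered ✗; linear ✗; affine ✓; relevant ✗; unrestricted ✓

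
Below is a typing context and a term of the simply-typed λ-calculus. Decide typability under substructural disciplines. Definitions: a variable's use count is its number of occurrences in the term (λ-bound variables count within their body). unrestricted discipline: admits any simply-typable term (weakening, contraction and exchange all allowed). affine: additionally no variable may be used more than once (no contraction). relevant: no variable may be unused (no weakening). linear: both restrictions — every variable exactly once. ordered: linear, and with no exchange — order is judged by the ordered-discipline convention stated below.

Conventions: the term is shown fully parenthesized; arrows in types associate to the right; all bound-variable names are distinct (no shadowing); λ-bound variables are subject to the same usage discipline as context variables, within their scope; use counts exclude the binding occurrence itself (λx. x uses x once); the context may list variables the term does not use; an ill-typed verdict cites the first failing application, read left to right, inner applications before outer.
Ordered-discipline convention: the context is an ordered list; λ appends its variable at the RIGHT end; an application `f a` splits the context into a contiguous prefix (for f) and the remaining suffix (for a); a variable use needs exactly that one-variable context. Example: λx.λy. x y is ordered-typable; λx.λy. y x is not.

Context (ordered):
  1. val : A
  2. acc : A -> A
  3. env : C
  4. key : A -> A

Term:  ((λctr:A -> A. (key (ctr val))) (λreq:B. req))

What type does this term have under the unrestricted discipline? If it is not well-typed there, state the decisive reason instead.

not well-typed under unrestricted — the type mismatch rejects it
counts: val: 1×; acc: 0×; env: 0×; key: 1×; ctr [bound]: 1×; req [bound]: 1×
order of uses: key, ctr, val, req
typing: ill-typed: an argument B -> B mismatches the expected A -> A
across the five disciplines: ordered ✗ | linear ✗ | affine ✗ | relevant ✗ | unrestricted ✗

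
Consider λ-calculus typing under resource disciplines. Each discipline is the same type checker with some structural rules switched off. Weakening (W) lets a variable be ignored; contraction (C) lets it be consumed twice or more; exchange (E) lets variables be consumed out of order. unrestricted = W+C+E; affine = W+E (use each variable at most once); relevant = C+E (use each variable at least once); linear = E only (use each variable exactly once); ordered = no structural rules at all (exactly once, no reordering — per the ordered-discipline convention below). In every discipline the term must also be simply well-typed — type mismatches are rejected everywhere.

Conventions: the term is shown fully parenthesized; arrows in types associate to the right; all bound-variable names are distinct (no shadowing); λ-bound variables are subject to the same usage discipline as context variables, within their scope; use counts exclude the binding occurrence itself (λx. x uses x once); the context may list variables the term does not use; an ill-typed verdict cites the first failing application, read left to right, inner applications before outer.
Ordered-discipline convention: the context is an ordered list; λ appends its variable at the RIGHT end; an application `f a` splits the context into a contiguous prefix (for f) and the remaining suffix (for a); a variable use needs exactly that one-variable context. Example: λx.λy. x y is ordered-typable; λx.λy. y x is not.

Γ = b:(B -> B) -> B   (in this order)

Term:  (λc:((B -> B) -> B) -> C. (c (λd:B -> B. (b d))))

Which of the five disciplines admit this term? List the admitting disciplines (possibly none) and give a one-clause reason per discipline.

admitted in: linear, affine, relevant, unrestricted
variable uses: b: 1×; c (bound): 1×; d (bound): 1×
uses in reading order: c, b, d
typing: the term checks, with type (((B -> B) -> B) -> C) -> C
ordered ✗ (no contiguous prefix/suffix split fits c, b, d)
linear ✓ (each of b, c, d used exactly once)
affine ✓ (at most one use each (b, c, d))
relevant ✓ (every one of b, c, d appears)
unrestricted ✓ (simply typable at (((B -> B) -> B) -> C) -> C; W, C, E all held)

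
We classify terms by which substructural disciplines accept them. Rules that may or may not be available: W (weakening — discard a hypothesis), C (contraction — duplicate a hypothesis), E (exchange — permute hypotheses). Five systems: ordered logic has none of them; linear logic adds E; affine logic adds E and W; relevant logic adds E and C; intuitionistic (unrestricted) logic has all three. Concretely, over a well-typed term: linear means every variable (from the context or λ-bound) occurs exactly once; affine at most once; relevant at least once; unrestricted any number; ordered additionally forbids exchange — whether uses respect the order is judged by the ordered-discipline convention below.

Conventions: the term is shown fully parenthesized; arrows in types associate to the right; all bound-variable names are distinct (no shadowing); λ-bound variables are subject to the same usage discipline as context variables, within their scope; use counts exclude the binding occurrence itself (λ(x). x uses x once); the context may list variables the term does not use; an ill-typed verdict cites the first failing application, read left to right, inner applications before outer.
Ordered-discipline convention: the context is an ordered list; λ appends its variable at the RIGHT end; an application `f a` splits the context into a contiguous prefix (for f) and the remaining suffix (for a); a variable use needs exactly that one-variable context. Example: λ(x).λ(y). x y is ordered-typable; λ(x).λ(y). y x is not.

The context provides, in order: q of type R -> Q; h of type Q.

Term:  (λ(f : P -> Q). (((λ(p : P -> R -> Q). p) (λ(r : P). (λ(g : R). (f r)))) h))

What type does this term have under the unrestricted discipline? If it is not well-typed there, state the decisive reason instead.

not well-typed under unrestricted — a type mismatch blocks all five
use counts: q: 0×, h: 1×, f [bound]: 1×, p [bound]: 1×, r [bound]: 1×, g [bound]: 0×
uses in reading order: p, f, r, h
typing: ill-typed: an argument Q mismatches the expected P
across the five disciplines: ordered ✗ | linear ✗ | affine ✗ | relevant ✗ | unrestricted ✗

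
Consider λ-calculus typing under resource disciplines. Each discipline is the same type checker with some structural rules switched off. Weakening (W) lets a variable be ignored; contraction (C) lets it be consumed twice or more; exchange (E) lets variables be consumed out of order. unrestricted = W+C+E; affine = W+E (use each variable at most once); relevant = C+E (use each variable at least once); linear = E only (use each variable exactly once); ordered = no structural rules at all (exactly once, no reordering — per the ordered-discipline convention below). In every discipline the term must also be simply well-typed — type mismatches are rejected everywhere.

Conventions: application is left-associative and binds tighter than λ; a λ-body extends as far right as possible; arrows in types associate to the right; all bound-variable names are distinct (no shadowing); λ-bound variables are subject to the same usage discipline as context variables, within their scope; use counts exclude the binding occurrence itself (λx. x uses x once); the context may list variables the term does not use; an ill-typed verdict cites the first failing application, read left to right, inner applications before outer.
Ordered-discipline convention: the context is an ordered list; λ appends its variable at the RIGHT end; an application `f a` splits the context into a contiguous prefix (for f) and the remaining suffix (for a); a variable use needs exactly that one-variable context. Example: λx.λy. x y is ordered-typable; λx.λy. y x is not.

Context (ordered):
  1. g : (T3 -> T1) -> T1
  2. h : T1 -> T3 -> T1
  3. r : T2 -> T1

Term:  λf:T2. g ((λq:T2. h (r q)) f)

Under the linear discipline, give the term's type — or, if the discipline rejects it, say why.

term : T2 -> T1
variable uses: g ×1, h ×1, r ×1, f [bound] ×1, q [bound] ×1
order of uses: g, h, r, q, f
typing: the term checks, with type T2 -> T1
across the five disciplines: ordered ✓; linear ✓; affine ✓; relevant ✓; unrestricted ✓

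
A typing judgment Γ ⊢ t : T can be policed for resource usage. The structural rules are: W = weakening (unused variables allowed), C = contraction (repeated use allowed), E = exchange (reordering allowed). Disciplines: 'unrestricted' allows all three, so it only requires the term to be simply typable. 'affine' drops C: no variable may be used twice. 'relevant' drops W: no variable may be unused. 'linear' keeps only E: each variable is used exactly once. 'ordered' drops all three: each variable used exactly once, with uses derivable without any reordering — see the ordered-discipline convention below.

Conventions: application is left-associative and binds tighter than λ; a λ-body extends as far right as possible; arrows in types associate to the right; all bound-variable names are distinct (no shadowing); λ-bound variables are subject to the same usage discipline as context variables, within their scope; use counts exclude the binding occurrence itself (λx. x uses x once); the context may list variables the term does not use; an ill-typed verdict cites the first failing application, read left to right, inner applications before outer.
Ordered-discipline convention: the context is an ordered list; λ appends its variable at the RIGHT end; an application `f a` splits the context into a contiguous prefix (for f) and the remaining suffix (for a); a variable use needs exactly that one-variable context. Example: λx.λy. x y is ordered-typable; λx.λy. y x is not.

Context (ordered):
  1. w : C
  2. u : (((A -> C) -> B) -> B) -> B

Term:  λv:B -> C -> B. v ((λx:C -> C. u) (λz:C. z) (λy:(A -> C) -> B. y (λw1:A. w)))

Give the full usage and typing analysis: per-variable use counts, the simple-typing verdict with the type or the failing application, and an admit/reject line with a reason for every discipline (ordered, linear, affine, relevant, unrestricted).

counts: w: 1×; u: 1×; v [bound]: 1×; x [bound]: 0×; z [bound]: 1×; y [bound]: 1×; w1 [bound]: 0×
uses in reading order: v, u, z, y, w
typing: well-typed — term : (B -> C -> B) -> C -> B
ordered ✗ (x, w1 left unused)
linear ✗ (x, w1 left unused)
affine ✓ (w, u, v, x, z, y, w1: no repeats, contraction unneeded)
relevant ✗ (x, w1 left unused)
unrestricted ✓ (typability at (B -> C -> B) -> C -> B is all that's needed)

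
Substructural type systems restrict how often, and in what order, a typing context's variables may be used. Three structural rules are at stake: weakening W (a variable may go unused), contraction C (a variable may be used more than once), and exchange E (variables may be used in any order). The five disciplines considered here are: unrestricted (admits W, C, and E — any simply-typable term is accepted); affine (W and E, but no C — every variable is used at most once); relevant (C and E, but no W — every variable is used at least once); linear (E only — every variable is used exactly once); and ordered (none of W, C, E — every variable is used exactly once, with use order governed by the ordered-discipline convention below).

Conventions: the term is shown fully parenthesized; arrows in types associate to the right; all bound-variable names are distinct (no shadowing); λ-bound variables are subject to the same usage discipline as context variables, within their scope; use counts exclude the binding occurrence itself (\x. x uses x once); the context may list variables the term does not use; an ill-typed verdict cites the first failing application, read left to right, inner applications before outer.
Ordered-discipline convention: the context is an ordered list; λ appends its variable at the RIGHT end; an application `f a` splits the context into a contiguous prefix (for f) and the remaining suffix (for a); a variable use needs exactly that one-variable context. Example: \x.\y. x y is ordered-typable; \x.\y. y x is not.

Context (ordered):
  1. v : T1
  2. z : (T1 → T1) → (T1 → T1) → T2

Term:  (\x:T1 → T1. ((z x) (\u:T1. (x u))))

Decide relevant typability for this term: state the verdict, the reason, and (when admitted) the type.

no — needs weakening: v unused
counts: v ×0, z ×1, x (bound) ×2, u (bound) ×1
uses in reading order: z, x, x, u
typing: well-typed — term : (T1 → T1) → T2
summary: ordered ✗ · linear ✗ · affine ✗ · relevant ✗ · unrestricted ✓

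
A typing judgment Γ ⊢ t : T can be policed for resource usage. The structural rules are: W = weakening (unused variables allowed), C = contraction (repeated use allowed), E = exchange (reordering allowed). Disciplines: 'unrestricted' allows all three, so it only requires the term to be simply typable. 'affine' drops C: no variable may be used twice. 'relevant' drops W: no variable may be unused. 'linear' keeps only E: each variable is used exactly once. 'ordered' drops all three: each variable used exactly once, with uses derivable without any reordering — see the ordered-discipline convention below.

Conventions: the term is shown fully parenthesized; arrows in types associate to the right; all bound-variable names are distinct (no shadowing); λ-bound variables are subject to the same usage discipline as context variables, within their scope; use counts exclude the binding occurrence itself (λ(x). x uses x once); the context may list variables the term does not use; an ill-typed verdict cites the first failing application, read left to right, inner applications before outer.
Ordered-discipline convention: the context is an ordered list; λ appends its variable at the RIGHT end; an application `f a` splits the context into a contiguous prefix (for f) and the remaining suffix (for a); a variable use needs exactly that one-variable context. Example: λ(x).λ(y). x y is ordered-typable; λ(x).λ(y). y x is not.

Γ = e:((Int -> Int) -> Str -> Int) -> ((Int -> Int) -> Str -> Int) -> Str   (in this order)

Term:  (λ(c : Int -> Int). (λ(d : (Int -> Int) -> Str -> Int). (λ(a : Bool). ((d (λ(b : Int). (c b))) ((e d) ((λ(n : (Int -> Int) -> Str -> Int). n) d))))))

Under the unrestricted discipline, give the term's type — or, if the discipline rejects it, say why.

term : (Int -> Int) -> ((Int -> Int) -> Str -> Int) -> Bool -> Int
variable uses: e=1, c (λ-bound)=1, d (λ-bound)=3, a (λ-bound)=0, b (λ-bound)=1, n (λ-bound)=1
order of uses: d, c, b, e, d, n, d
typing: well-typed at (Int -> Int) -> ((Int -> Int) -> Str -> Int) -> Bool -> Int
summary: ordered ✗ · linear ✗ · affine ✗ · relevant ✗ · unrestricted ✓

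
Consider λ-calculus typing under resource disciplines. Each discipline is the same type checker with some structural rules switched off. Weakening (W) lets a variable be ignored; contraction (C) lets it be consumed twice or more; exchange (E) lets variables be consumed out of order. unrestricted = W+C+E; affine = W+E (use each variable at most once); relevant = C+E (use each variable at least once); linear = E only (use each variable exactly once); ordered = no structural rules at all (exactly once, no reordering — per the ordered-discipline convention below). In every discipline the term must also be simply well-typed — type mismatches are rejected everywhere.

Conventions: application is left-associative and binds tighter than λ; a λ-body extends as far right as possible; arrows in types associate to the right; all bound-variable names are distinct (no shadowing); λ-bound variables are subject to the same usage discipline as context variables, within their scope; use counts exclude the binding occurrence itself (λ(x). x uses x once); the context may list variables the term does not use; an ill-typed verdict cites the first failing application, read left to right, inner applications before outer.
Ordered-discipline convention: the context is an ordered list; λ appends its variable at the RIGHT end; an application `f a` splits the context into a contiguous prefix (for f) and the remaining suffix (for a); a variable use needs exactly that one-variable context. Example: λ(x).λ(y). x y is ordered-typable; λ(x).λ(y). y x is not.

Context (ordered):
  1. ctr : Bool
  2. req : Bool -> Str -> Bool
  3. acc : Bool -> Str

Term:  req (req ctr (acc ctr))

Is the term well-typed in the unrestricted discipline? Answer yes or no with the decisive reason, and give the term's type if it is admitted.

yes — well-typed at Str -> Bool; no restrictions here; term : Str -> Bool
use counts: ctr: 2; req: 2; acc: 1
use order (left to right): req, req, ctr, acc, ctr
typing: well-typed — term : Str -> Bool
across the five disciplines: ordered ✗; linear ✗; affine ✗; relevant ✓; unrestricted ✓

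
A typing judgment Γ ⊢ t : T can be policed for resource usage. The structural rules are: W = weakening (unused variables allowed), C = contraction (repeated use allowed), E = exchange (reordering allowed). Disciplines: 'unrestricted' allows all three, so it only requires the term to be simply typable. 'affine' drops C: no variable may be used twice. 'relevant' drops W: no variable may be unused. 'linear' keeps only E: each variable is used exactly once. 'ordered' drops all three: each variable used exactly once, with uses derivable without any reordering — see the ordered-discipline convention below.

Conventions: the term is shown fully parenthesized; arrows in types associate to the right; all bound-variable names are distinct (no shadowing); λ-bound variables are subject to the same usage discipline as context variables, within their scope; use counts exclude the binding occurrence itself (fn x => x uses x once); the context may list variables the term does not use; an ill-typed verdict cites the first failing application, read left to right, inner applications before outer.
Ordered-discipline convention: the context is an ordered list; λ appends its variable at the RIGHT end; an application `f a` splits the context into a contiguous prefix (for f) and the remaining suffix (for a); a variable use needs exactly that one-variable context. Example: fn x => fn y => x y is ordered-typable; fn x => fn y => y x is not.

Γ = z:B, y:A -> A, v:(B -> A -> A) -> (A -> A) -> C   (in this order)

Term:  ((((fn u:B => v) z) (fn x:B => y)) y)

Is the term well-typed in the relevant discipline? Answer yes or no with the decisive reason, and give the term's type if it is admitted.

no — unused: u, x — weakening required
variable uses: z: 1×, y: 2×, v: 1×, u (λ-bound): 0×, x (λ-bound): 0×
use order (left to right): v, z, y, y
typing: the term checks, with type C
across the five disciplines: ordered ✗; linear ✗; affine ✗; relevant ✗; unrestricted ✓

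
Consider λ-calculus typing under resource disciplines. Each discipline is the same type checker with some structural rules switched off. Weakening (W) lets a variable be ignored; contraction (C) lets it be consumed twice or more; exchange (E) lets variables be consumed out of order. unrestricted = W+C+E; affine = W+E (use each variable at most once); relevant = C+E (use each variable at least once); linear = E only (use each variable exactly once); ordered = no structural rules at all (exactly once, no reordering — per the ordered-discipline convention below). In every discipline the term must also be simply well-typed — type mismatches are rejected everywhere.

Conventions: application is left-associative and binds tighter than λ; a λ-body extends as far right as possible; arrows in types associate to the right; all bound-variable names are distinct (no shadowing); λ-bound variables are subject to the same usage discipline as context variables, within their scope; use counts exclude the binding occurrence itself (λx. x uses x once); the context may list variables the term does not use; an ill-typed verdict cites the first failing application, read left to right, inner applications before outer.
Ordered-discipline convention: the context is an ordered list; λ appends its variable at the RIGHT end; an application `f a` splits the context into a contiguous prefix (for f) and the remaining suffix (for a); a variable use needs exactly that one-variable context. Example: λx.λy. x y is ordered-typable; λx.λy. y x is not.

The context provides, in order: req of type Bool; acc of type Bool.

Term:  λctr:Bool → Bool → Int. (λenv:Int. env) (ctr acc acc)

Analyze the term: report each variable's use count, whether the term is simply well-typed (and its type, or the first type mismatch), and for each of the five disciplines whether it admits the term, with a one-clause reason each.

usage: req ×0, acc ×2, ctr [bound] ×1, env [bound] ×1
left-to-right use order: env, ctr, acc, acc
typing: well-typed — term : (Bool → Bool → Int) → Int
ordered: ✗, uses contraction: acc ×2; req never used (weakening)
linear: ✗, uses contraction: acc ×2; req never used (weakening)
affine: ✗, uses contraction: acc ×2
relevant: ✗, req never used (weakening)
unrestricted: ✓, type-checks ((Bool → Bool → Int) → Int) and nothing is barred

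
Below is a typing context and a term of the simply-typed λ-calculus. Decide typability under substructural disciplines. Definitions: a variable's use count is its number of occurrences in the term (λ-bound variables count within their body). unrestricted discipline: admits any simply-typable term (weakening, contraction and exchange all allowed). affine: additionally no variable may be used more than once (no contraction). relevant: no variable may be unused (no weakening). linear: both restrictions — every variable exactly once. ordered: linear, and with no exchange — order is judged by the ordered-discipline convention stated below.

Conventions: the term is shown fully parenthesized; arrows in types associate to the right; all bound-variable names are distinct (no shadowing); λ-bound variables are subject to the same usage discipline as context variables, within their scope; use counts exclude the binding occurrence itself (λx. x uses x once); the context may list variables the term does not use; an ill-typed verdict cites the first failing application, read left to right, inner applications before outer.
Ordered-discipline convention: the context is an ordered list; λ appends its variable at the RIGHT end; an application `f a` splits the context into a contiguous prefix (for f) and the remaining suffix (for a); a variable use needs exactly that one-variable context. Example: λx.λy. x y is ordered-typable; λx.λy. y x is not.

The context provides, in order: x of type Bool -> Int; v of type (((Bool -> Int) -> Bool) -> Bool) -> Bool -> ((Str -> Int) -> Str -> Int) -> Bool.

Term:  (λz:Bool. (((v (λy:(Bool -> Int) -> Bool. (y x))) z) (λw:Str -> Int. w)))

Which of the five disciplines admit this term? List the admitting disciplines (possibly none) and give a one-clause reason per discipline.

accepted by: linear, affine, relevant, unrestricted
variable uses: x: 1, v: 1, z [bound]: 1, y [bound]: 1, w [bound]: 1
uses in reading order: v, y, x, z, w
typing: ✓ — Bool -> Bool
ordered: ✗, use order v, y, x, z, w needs exchange
linear: ✓, each of x, v, z, y, w used exactly once
affine: ✓, no duplicate uses among x, v, z, y, w
relevant: ✓, every one of x, v, z, y, w appears
unrestricted: ✓, simply typable at Bool -> Bool; W, C, E all held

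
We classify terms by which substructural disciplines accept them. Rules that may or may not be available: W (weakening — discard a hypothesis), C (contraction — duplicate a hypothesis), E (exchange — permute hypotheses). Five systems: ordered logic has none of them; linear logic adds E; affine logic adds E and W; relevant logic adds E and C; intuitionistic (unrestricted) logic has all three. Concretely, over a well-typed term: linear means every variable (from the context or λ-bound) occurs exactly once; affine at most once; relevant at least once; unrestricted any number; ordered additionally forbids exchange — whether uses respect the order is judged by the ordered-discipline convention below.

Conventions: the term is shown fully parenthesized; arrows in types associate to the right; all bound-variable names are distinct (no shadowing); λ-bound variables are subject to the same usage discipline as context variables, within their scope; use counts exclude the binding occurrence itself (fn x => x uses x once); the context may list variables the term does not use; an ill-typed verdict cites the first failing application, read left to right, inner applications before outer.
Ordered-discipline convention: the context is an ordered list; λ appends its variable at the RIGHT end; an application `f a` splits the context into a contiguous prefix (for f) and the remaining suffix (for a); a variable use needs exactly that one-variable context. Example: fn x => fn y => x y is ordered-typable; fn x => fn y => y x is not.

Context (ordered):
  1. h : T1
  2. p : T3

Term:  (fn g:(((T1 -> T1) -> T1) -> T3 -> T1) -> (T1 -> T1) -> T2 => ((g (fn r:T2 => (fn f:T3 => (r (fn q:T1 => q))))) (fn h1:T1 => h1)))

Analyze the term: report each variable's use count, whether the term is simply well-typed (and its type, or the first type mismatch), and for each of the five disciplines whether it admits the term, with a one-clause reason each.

variable uses: h=0; p=0; g [bound]=1; r [bound]=1; f [bound]=0; q [bound]=1; h1 [bound]=1
left-to-right use order: g, r, q, h1
typing: ill-typed: non-function type T2 applied to an argument
ordered: ✗ — a type mismatch blocks all five
linear: ✗ — the type mismatch rejects it
affine: ✗ — not simply typable
relevant: ✗ — fails simple typing
unrestricted: ✗ — a type mismatch blocks all five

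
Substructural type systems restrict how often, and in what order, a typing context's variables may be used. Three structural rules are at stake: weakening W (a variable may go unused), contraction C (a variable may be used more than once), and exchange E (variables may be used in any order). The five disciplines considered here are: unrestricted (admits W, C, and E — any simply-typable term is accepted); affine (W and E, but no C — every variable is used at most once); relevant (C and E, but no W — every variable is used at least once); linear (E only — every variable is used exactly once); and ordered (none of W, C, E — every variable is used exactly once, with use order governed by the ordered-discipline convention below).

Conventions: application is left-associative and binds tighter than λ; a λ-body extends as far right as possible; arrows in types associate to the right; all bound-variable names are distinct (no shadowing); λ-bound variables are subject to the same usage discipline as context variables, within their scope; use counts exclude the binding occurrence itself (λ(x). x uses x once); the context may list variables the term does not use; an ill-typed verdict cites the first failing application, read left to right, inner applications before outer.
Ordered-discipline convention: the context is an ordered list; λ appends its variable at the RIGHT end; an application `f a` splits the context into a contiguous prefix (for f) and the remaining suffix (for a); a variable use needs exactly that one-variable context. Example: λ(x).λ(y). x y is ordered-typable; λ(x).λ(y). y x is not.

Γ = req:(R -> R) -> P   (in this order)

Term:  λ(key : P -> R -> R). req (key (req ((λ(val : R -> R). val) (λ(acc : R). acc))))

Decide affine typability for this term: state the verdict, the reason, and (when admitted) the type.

no — uses contraction: req ×2
use counts: req=2, key [bound]=1, val [bound]=1, acc [bound]=1
left-to-right use order: req, key, req, val, acc
typing: well-typed at (P -> R -> R) -> P
all disciplines: ordered ✗; linear ✗; affine ✗; relevant ✓; unrestricted ✓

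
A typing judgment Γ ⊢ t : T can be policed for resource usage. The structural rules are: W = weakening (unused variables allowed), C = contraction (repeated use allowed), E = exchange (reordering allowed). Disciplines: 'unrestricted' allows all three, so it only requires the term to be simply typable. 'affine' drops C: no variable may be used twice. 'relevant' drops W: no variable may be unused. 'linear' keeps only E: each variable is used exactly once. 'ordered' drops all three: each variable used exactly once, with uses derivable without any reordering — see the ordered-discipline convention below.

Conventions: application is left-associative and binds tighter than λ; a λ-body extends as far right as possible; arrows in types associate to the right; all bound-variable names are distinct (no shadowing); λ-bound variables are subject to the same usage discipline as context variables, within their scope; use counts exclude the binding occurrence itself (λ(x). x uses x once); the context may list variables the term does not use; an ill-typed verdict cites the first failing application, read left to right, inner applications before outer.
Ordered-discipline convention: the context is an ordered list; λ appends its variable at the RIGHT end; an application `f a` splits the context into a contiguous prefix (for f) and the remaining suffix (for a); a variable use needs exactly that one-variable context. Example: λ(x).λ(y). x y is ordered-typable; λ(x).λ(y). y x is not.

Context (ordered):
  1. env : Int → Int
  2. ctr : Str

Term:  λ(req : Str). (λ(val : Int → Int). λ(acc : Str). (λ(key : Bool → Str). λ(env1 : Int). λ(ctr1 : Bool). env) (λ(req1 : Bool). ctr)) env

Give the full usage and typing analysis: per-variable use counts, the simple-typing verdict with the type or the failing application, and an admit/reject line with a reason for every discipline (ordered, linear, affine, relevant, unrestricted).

usage: env: 2, ctr: 1, req (λ-bound): 0, val (λ-bound): 0, acc (λ-bound): 0, key (λ-bound): 0, env1 (λ-bound): 0, ctr1 (λ-bound): 0, req1 (λ-bound): 0
use order (left to right): env, ctr, env
typing: ✓ — Str → Str → Int → Bool → Int → Int
ordered: ✗, uses contraction: env ×2; req, val, acc, key, env1, ctr1, req1 left unused
linear: ✗, uses contraction: env ×2; req, val, acc, key, env1, ctr1, req1 left unused
affine: ✗, uses contraction: env ×2
relevant: ✗, req, val, acc, key, env1, ctr1, req1 left unused
unrestricted: ✓, typability at Str → Str → Int → Bool → Int → Int is all that's needed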